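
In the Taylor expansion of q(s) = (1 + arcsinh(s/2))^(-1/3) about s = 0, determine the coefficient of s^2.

Compose series: expand the inner function first, then feed it into the outer expansion.
So c_2 = q′′(0)/2! = 1/18.

1/18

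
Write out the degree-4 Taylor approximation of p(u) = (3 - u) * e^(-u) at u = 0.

7*u^4/24 - u^3 + 5*u^2/2 - 4*u + 3

Multiply each power in the prefactor through the base expansion.
p(0) = 3
p′(0) = -4
p′′(0) = 5
p′′′(0) = -6
p^(4)(0) = 7
The Taylor polynomial is Σ p^(k)(0)/k! · u^k.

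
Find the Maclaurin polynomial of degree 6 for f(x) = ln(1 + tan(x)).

-31*x^6/45 + 2*x^5/3 - 7*x^4/12 + 2*x^3/3 - x^2/2 + x

Let u equal the inner series; expand the outer function in u and truncate.
f(0) = 0
f′(0) = 1
f′′(0) = -1
f′′′(0) = 4
f^(4)(0) = -14
f^(5)(0) = 80
f^(6)(0) = -496
Then c_k = f^(k)(0)/k! gives each Taylor coefficient.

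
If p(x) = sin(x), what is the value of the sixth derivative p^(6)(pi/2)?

Use the known series and substitute for the argument.
The coefficient of (x - pi/2)^6 in the expansion is -1/720, so p^(6)(pi/2) = 6! * (-1/720) = -1.

-1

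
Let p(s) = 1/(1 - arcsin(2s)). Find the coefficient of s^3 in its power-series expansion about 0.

28/3

Plug the Maclaurin series of the inner function into that of the outer and collect terms.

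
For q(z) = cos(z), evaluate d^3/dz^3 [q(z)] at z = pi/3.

Differentiate repeatedly and evaluate at the center.
From the series, [(z - pi/3)^3] q = sqrt(3)/12; multiply by 3! = 6 to get sqrt(3)/2.

sqrt(3)/2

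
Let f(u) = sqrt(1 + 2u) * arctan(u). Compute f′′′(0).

Write out both Maclaurin series and multiply, keeping only the needed powers.
The coefficient of u^3 in the expansion is -5/6, so f′′′(0) = 3! * (-5/6) = -5.

-5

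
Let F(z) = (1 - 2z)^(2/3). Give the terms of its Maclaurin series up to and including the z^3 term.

Compute the successive derivatives at the expansion point and divide by k!.
[z^0] = 1;  [z^1] = -4/3;  [z^2] = -4/9;  [z^3] = -32/81.

-32*z^3/81 - 4*z^2/9 - 4*z/3 + 1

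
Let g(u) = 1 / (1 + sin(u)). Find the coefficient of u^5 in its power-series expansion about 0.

-61/120

Write 1/(1+u) = 1 - u + u^2 - u^3 + ... and substitute the series for u.
[u^0] = 1;  [u^1] = -1;  [u^2] = 1;  [u^3] = -5/6;  [u^4] = 2/3;  [u^5] = -61/120.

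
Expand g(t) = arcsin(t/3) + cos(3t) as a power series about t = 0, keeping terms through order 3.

Combine the two series term by term.
g(0) = 1
g′(0) = 1/3
g′′(0) = -9
g′′′(0) = 1/27

t^3/162 - 9*t^2/2 + t/3 + 1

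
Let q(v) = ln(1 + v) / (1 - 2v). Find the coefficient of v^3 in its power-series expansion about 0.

10/3

Multiply the two series term by term and collect like powers.
q(0) = 0
q′(0) = 1
q′′(0) = 3
q′′′(0) = 20
So c_3 = q′′′(0)/3! = 10/3.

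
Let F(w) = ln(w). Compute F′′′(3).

2/27

The coefficient of (w - 3)^3 in the expansion is 1/81, so F′′′(3) = 3! * (1/81) = 2/27.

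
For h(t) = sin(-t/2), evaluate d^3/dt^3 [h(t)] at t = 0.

Compute the successive derivatives at the expansion point and divide by k!.
From the series, [t^3] h = 1/48; multiply by 3! = 6 to get 1/8.

1/8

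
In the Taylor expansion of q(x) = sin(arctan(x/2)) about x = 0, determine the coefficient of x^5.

3/256

Plug the Maclaurin series of the inner function into that of the outer and collect terms.
[x^0] = 0;  [x^1] = 1/2;  [x^2] = 0;  [x^3] = -1/16;  [x^4] = 0;  [x^5] = 3/256.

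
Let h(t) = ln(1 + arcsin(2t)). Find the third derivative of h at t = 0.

24

Let u equal the inner series; expand the outer function in u and truncate.
From the series, [t^3] h = 4; multiply by 3! = 6 to get 24.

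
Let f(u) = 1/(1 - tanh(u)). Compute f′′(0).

2

Compose series: expand the inner function first, then feed it into the outer expansion.
From the series, [u^2] f = 1; multiply by 2! = 2 to get 2.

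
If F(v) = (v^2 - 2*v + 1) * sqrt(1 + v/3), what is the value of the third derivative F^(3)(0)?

85/72

Shift and add copies of the series according to the polynomial's terms.
From the series, [v^3] F = 85/432; multiply by 3! = 6 to get 85/72.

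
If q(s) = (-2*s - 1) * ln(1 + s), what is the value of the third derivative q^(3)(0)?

Distribute the polynomial across the series and collect like powers.
The coefficient of s^3 in the expansion is 2/3, so q′′′(0) = 3! * (2/3) = 4.

4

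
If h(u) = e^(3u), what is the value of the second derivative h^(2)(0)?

The coefficient of u^2 in the expansion is 9/2, so h′′(0) = 2! * (9/2) = 9.

9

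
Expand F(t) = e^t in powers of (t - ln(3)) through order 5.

[(t - ln(3))^0] = 3;  [(t - ln(3))^1] = 3;  [(t - ln(3))^2] = 3/2;  [(t - ln(3))^3] = 1/2;  [(t - ln(3))^4] = 1/8;  [(t - ln(3))^5] = 1/40.

(t - ln(3))^5/40 + (t - ln(3))^4/8 + (t - ln(3))^3/2 + 3*(t - ln(3))^2/2 + 3*(t - ln(3)) + 3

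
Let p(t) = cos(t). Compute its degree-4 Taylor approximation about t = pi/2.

(t - pi/2)^3/6 - (t - pi/2)

p(pi/2) = 0
p′(pi/2) = -1
p′′(pi/2) = 0
p′′′(pi/2) = 1
p^(4)(pi/2) = 0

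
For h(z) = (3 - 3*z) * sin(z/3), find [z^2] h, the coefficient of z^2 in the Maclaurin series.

Shift and add copies of the series according to the polynomial's terms.
So c_2 = h′′(0)/2! = -1.

-1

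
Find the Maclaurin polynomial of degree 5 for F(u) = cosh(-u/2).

Differentiate repeatedly and evaluate at the center.
F(0) = 1
F′(0) = 0
F′′(0) = 1/4
F′′′(0) = 0
F^(4)(0) = 1/16
F^(5)(0) = 0

u^4/384 + u^2/8 + 1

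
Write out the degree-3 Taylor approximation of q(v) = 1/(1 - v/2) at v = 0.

v^3/8 + v^2/4 + v/2 + 1

Use the known series and substitute for the argument.
[v^0] = 1;  [v^1] = 1/2;  [v^2] = 1/4;  [v^3] = 1/8.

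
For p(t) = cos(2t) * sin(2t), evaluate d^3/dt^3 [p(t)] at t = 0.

-32

Expand each factor separately, then convolve coefficients.
The coefficient of t^3 in the expansion is -16/3, so p′′′(0) = 3! * (-16/3) = -32.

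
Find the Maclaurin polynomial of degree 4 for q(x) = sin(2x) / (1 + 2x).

-40*x^4/3 + 20*x^3/3 - 4*x^2 + 2*x

Write out both Maclaurin series and multiply, keeping only the needed powers.
q(0) = 0
q′(0) = 2
q′′(0) = -8
q′′′(0) = 40
q^(4)(0) = -320
The Taylor polynomial is Σ q^(k)(0)/k! · x^k.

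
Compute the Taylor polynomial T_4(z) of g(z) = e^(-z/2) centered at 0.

z^4/384 - z^3/48 + z^2/8 - z/2 + 1

Apply the Taylor formula c_k = f^(k)(a)/k!.
g(0) = 1
g′(0) = -1/2
g′′(0) = 1/4
g′′′(0) = -1/8
g^(4)(0) = 1/16
Dividing each by k! gives the coefficients c_0, ..., c_4.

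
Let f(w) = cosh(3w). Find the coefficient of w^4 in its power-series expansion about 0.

27/8

f(0) = 1
f′(0) = 0
f′′(0) = 9
f′′′(0) = 0
f^(4)(0) = 81
Dividing each by k! gives the coefficients c_0, ..., c_4.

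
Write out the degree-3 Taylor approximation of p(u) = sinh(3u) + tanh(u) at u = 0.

25*u^3/6 + 4*u

Combine the two series term by term.
[u^0] = 0;  [u^1] = 4;  [u^2] = 0;  [u^3] = 25/6.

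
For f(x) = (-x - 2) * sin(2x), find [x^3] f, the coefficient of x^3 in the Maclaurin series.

Distribute the polynomial across the series and collect like powers.
f(0) = 0
f′(0) = -4
f′′(0) = -4
f′′′(0) = 16
So c_3 = f′′′(0)/3! = 8/3.

8/3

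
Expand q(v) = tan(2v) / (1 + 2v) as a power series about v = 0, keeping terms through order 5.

Write out both Maclaurin series and multiply, keeping only the needed powers.
[v^0] = 0;  [v^1] = 2;  [v^2] = -4;  [v^3] = 32/3;  [v^4] = -64/3;  [v^5] = 704/15.

704*v^5/15 - 64*v^4/3 + 32*v^3/3 - 4*v^2 + 2*v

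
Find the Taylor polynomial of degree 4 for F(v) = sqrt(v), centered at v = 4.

-5*(v - 4)^4/16384 + (v - 4)^3/512 - (v - 4)^2/64 + (v - 4)/4 + 2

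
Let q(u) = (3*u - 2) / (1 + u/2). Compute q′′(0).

-4

Distribute the polynomial across the series and collect like powers.
The coefficient of u^2 in the expansion is -2, so q′′(0) = 2! * (-2) = -4.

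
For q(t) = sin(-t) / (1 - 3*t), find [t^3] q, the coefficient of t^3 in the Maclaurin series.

-53/6

Multiply the numerator's expansion by the denominator's geometric series.
q(0) = 0
q′(0) = -1
q′′(0) = -6
q′′′(0) = -53
So c_3 = q′′′(0)/3! = -53/6.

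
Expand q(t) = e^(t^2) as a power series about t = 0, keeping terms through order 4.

t^4/2 + t^2 + 1

Use the known series and substitute for the argument.
q(0) = 1
q′(0) = 0
q′′(0) = 2
q′′′(0) = 0
q^(4)(0) = 12
The Taylor polynomial is Σ q^(k)(0)/k! · t^k.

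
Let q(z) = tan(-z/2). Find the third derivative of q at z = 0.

From the series, [z^3] q = -1/24; multiply by 3! = 6 to get -1/4.

-1/4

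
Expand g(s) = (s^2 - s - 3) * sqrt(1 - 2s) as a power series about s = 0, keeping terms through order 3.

s^3 + 7*s^2/2 + 2*s - 3

Distribute the polynomial across the series and collect like powers.
g(0) = -3
g′(0) = 2
g′′(0) = 7
g′′′(0) = 6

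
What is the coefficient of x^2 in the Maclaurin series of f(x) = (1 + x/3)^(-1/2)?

1/24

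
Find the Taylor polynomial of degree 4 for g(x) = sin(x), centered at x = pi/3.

g(pi/3) = sqrt(3)/2
g′(pi/3) = 1/2
g′′(pi/3) = -sqrt(3)/2
g′′′(pi/3) = -1/2
g^(4)(pi/3) = sqrt(3)/2
The Taylor polynomial is Σ g^(k)(pi/3)/k! · (x - pi/3)^k.

sqrt(3)*(x - pi/3)^4/48 - (x - pi/3)^3/12 - sqrt(3)*(x - pi/3)^2/4 + (x - pi/3)/2 + sqrt(3)/2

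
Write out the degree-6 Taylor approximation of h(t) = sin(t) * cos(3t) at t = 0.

62*t^5/15 - 14*t^3/3 + t

Expand each factor separately, then convolve coefficients.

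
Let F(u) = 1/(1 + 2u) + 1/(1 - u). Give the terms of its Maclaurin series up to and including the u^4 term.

Add the two expansions coefficient-wise.
[u^0] = 2;  [u^1] = -1;  [u^2] = 5;  [u^3] = -7;  [u^4] = 17.

17*u^4 - 7*u^3 + 5*u^2 - u + 2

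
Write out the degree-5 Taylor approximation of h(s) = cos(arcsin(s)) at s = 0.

-s^4/8 - s^2/2 + 1

Substitute the inner expansion into the outer series and collect powers.
h(0) = 1
h′(0) = 0
h′′(0) = -1
h′′′(0) = 0
h^(4)(0) = -3
h^(5)(0) = 0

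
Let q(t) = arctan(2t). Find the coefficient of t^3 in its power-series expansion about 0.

-8/3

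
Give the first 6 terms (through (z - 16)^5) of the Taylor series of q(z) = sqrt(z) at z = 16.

Apply the Taylor formula c_k = f^(k)(a)/k!.
[(z - 16)^0] = 4;  [(z - 16)^1] = 1/8;  [(z - 16)^2] = -1/512;  [(z - 16)^3] = 1/16384;  [(z - 16)^4] = -5/2097152;  [(z - 16)^5] = 7/67108864.

7*(z - 16)^5/67108864 - 5*(z - 16)^4/2097152 + (z - 16)^3/16384 - (z - 16)^2/512 + (z - 16)/8 + 4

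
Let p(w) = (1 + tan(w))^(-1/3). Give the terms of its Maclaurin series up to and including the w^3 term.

-23*w^3/81 + 2*w^2/9 - w/3 + 1

Let u equal the inner series; expand the outer function in u and truncate.
p(0) = 1
p′(0) = -1/3
p′′(0) = 4/9
p′′′(0) = -46/27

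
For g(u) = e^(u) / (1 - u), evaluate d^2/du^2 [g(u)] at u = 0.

5

Expand 1/(denominator) as a geometric series and multiply by the numerator's series.
The coefficient of u^2 in the expansion is 5/2, so g′′(0) = 2! * (5/2) = 5.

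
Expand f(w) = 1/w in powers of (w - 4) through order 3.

f(4) = 1/4
f′(4) = -1/16
f′′(4) = 1/32
f′′′(4) = -3/128

-(w - 4)^3/256 + (w - 4)^2/64 - (w - 4)/16 + 1/4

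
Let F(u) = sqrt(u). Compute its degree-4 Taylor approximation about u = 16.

Apply the Taylor formula c_k = f^(k)(a)/k!.

-5*(u - 16)^4/2097152 + (u - 16)^3/16384 - (u - 16)^2/512 + (u - 16)/8 + 4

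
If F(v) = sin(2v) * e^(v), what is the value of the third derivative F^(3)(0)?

Take the Cauchy product of the two expansions.
From the series, [v^3] F = -1/3; multiply by 3! = 6 to get -2.

-2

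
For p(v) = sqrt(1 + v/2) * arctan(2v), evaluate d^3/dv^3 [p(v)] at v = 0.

Expand each factor separately, then convolve coefficients.
From the series, [v^3] p = -131/48; multiply by 3! = 6 to get -131/8.

-131/8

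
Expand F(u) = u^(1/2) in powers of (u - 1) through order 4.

-5*(u - 1)^4/128 + (u - 1)^3/16 - (u - 1)^2/8 + (u - 1)/2 + 1

Compute the successive derivatives at the expansion point and divide by k!.
F(1) = 1
F′(1) = 1/2
F′′(1) = -1/4
F′′′(1) = 3/8
F^(4)(1) = -15/16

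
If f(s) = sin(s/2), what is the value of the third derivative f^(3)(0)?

The coefficient of s^3 in the expansion is -1/48, so f′′′(0) = 3! * (-1/48) = -1/8.

-1/8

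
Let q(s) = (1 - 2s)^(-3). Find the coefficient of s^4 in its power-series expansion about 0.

q(0) = 1
q′(0) = 6
q′′(0) = 48
q′′′(0) = 480
q^(4)(0) = 5760
So c_4 = q^(4)(0)/4! = 240.

240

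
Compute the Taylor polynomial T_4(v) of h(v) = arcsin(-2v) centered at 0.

Use the known series and substitute for the argument.

-4*v^3/3 - 2*v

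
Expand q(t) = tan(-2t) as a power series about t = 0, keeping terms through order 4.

q(0) = 0
q′(0) = -2
q′′(0) = 0
q′′′(0) = -16
q^(4)(0) = 0
The Taylor polynomial is Σ q^(k)(0)/k! · t^k.

-8*t^3/3 - 2*t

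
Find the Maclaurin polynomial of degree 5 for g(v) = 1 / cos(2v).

Invert the denominator's series and multiply.
g(0) = 1
g′(0) = 0
g′′(0) = 4
g′′′(0) = 0
g^(4)(0) = 80
g^(5)(0) = 0

10*v^4/3 + 2*v^2 + 1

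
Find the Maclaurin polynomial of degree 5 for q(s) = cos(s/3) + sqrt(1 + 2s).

7*s^5/8 - 607*s^4/972 + s^3/2 - 5*s^2/9 + s + 2

Combine the two series term by term.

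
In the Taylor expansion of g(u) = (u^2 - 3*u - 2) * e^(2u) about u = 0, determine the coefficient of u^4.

Shift and add copies of the series according to the polynomial's terms.
g(0) = -2
g′(0) = -7
g′′(0) = -18
g′′′(0) = -40
g^(4)(0) = -80

-10/3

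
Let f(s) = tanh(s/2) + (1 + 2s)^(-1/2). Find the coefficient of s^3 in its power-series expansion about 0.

Combine the two series term by term.
[s^0] = 1;  [s^1] = -1/2;  [s^2] = 3/2;  [s^3] = -61/24.
So c_3 = f′′′(0)/3! = -61/24.

-61/24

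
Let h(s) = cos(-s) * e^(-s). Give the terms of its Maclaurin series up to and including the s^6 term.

s^5/30 - s^4/6 + s^3/3 - s + 1

Expand each factor separately, then convolve coefficients.
h(0) = 1
h′(0) = -1
h′′(0) = 0
h′′′(0) = 2
h^(4)(0) = -4
h^(5)(0) = 4
h^(6)(0) = 0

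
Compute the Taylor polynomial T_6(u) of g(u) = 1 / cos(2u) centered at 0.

244*u^6/45 + 10*u^4/3 + 2*u^2 + 1

Invert the denominator's series and multiply.
g(0) = 1
g′(0) = 0
g′′(0) = 4
g′′′(0) = 0
g^(4)(0) = 80
g^(5)(0) = 0
g^(6)(0) = 3904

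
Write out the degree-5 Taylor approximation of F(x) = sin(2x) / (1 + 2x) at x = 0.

404*x^5/15 - 40*x^4/3 + 20*x^3/3 - 4*x^2 + 2*x

Write out both Maclaurin series and multiply, keeping only the needed powers.
F(0) = 0
F′(0) = 2
F′′(0) = -8
F′′′(0) = 40
F^(4)(0) = -320
F^(5)(0) = 3232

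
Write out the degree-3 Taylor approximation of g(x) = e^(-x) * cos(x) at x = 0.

Take the Cauchy product of the two expansions.
g(0) = 1
g′(0) = -1
g′′(0) = 0
g′′′(0) = 2

x^3/3 - x + 1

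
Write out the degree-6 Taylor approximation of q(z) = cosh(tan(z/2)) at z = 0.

Plug the Maclaurin series of the inner function into that of the outer and collect terms.
q(0) = 1
q′(0) = 0
q′′(0) = 1/4
q′′′(0) = 0
q^(4)(0) = 9/16
q^(5)(0) = 0
q^(6)(0) = 177/64
The Taylor polynomial is Σ q^(k)(0)/k! · z^k.

59*z^6/15360 + 3*z^4/128 + z^2/8 + 1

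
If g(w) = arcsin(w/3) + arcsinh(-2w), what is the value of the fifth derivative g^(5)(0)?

-7775/27

Expand each term separately and add.
The coefficient of w^5 in the expansion is -1555/648, so g^(5)(0) = 5! * (-1555/648) = -7775/27.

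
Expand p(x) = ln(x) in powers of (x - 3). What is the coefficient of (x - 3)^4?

Differentiate repeatedly and evaluate at the center.
p(3) = ln(3)
p′(3) = 1/3
p′′(3) = -1/9
p′′′(3) = 2/27
p^(4)(3) = -2/27
So c_4 = p^(4)(3)/4! = -1/324.

-1/324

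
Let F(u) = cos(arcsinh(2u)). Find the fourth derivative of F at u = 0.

80

Let u equal the inner series; expand the outer function in u and truncate.
The coefficient of u^4 in the expansion is 10/3, so F^(4)(0) = 4! * (10/3) = 80.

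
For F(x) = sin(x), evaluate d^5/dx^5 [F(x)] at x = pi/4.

From the series, [(x - pi/4)^5] F = sqrt(2)/240; multiply by 5! = 120 to get sqrt(2)/2.

sqrt(2)/2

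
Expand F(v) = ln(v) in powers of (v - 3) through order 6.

F(3) = ln(3)
F′(3) = 1/3
F′′(3) = -1/9
F′′′(3) = 2/27
F^(4)(3) = -2/27
F^(5)(3) = 8/81
F^(6)(3) = -40/243

-(v - 3)^6/4374 + (v - 3)^5/1215 - (v - 3)^4/324 + (v - 3)^3/81 - (v - 3)^2/18 + (v - 3)/3 + ln(3)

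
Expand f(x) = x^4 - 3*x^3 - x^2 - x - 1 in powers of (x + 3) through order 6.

Compute the successive derivatives at the expansion point and divide by k!.
f(-3) = 155
f′(-3) = -184
f′′(-3) = 160
f′′′(-3) = -90
f^(4)(-3) = 24
f^(5)(-3) = 0
f^(6)(-3) = 0

(x + 3)^4 - 15*(x + 3)^3 + 80*(x + 3)^2 - 184*(x + 3) + 155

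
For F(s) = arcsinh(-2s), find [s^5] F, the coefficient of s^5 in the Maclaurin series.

F(0) = 0
F′(0) = -2
F′′(0) = 0
F′′′(0) = 8
F^(4)(0) = 0
F^(5)(0) = -288
So c_5 = F^(5)(0)/5! = -12/5.

-12/5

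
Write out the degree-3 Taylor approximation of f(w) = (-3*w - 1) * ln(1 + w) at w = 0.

Distribute the polynomial across the series and collect like powers.
f(0) = 0
f′(0) = -1
f′′(0) = -5
f′′′(0) = 7

7*w^3/6 - 5*w^2/2 - w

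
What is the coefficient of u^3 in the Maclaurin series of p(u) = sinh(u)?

Apply the Taylor formula c_k = f^(k)(a)/k!.
p(0) = 0
p′(0) = 1
p′′(0) = 0
p′′′(0) = 1
So c_3 = p′′′(0)/3! = 1/6.

1/6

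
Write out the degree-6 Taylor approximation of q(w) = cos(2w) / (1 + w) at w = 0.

Multiply the two series term by term and collect like powers.
[w^0] = 1;  [w^1] = -1;  [w^2] = -1;  [w^3] = 1;  [w^4] = -1/3;  [w^5] = 1/3;  [w^6] = -19/45.

-19*w^6/45 + w^5/3 - w^4/3 + w^3 - w^2 - w + 1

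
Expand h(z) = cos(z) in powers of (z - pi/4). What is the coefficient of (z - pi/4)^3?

sqrt(2)/12

h(pi/4) = sqrt(2)/2
h′(pi/4) = -sqrt(2)/2
h′′(pi/4) = -sqrt(2)/2
h′′′(pi/4) = sqrt(2)/2
So c_3 = h′′′(pi/4)/3! = sqrt(2)/12.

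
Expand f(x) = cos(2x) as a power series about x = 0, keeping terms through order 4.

2*x^4/3 - 2*x^2 + 1

Use the known series and substitute for the argument.
f(0) = 1
f′(0) = 0
f′′(0) = -4
f′′′(0) = 0
f^(4)(0) = 16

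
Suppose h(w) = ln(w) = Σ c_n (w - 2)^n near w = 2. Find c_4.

c_4 = h^(4)(2)/4! = -1/64.

-1/64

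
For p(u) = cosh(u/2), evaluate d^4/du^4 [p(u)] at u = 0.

Differentiate repeatedly and evaluate at the center.
From the series, [u^4] p = 1/384; multiply by 4! = 24 to get 1/16.

1/16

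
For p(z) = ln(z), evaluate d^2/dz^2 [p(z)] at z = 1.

-1

Use the known series and substitute for the argument.
The coefficient of (z - 1)^2 in the expansion is -1/2, so p′′(1) = 2! * (-1/2) = -1.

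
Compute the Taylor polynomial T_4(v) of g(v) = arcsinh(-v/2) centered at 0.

v^3/48 - v/2

Compute the successive derivatives at the expansion point and divide by k!.
g(0) = 0
g′(0) = -1/2
g′′(0) = 0
g′′′(0) = 1/8
g^(4)(0) = 0
The Taylor polynomial is Σ g^(k)(0)/k! · v^k.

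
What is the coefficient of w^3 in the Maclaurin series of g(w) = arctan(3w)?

-9

Differentiate repeatedly and evaluate at the center.
[w^0] = 0;  [w^1] = 3;  [w^2] = 0;  [w^3] = -9.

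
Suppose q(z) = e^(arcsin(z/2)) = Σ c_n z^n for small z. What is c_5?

1/192

Let u equal the inner series; expand the outer function in u and truncate.
q(0) = 1
q′(0) = 1/2
q′′(0) = 1/4
q′′′(0) = 1/4
q^(4)(0) = 5/16
q^(5)(0) = 5/8
So c_5 = q^(5)(0)/5! = 1/192.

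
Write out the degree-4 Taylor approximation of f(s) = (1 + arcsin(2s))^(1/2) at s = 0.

-31*s^4/24 + 7*s^3/6 - s^2/2 + s + 1

Plug the Maclaurin series of the inner function into that of the outer and collect terms.
f(0) = 1
f′(0) = 1
f′′(0) = -1
f′′′(0) = 7
f^(4)(0) = -31
Then c_k = f^(k)(0)/k! gives each Taylor coefficient.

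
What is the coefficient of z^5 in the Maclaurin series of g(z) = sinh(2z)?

Use the known series and substitute for the argument.
[z^0] = 0;  [z^1] = 2;  [z^2] = 0;  [z^3] = 4/3;  [z^4] = 0;  [z^5] = 4/15.
So c_5 = g^(5)(0)/5! = 4/15.

4/15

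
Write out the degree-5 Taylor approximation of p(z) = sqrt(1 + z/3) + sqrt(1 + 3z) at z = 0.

Add the two expansions coefficient-wise.
[z^0] = 2;  [z^1] = 5/3;  [z^2] = -41/36;  [z^3] = 365/216;  [z^4] = -16405/5184;  [z^5] = 206675/31104.

206675*z^5/31104 - 16405*z^4/5184 + 365*z^3/216 - 41*z^2/36 + 5*z/3 + 2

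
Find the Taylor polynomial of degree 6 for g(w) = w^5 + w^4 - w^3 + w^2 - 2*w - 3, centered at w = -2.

(w + 2)^5 - 9*(w + 2)^4 + 31*(w + 2)^3 - 49*(w + 2)^2 + 30*(w + 2) - 3

Differentiate repeatedly and evaluate at the center.
g(-2) = -3
g′(-2) = 30
g′′(-2) = -98
g′′′(-2) = 186
g^(4)(-2) = -216
g^(5)(-2) = 120
g^(6)(-2) = 0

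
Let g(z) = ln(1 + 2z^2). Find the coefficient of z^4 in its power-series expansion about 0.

-2

Compute the successive derivatives at the expansion point and divide by k!.
g(0) = 0
g′(0) = 0
g′′(0) = 4
g′′′(0) = 0
g^(4)(0) = -48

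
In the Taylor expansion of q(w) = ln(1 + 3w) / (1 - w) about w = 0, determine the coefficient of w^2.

Multiply the two series term by term and collect like powers.
[w^0] = 0;  [w^1] = 3;  [w^2] = -3/2.
So c_2 = q′′(0)/2! = -3/2.

-3/2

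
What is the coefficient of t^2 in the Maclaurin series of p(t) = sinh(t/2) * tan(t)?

Expand each factor separately, then convolve coefficients.

1/2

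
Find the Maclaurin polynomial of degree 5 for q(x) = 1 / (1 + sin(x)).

-61*x^5/120 + 2*x^4/3 - 5*x^3/6 + x^2 - x + 1

Expand as Σ (-1)^k u^k with u equal to the inner function's series.
q(0) = 1
q′(0) = -1
q′′(0) = 2
q′′′(0) = -5
q^(4)(0) = 16
q^(5)(0) = -61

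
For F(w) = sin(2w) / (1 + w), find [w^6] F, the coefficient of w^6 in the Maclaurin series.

Take the Cauchy product of the two expansions.
[w^0] = 0;  [w^1] = 2;  [w^2] = -2;  [w^3] = 2/3;  [w^4] = -2/3;  [w^5] = 14/15;  [w^6] = -14/15.

-14/15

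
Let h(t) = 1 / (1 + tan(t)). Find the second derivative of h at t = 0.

2

Use the geometric series for the reciprocal, then substitute.
The coefficient of t^2 in the expansion is 1, so h′′(0) = 2! * (1) = 2.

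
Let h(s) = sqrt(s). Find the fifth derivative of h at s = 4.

105/16384

Differentiate repeatedly and evaluate at the center.
The coefficient of (s - 4)^5 in the expansion is 7/131072, so h^(5)(4) = 5! * (7/131072) = 105/16384.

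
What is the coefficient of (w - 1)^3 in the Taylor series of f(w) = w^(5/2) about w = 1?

5/16

Use the known series and substitute for the argument.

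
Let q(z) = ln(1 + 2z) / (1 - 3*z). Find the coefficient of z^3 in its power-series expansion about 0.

Expand 1/(denominator) as a geometric series and multiply by the numerator's series.

44/3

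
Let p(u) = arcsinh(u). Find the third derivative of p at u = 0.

-1

From the series, [u^3] p = -1/6; multiply by 3! = 6 to get -1.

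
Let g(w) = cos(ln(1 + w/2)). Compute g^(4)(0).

-5/8

Compose series: expand the inner function first, then feed it into the outer expansion.
The coefficient of w^4 in the expansion is -5/192, so g^(4)(0) = 4! * (-5/192) = -5/8.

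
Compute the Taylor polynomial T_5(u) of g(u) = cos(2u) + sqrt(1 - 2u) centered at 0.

-7*u^5/8 + u^4/24 - u^3/2 - 5*u^2/2 - u + 2

Expand each term separately and add.
g(0) = 2
g′(0) = -1
g′′(0) = -5
g′′′(0) = -3
g^(4)(0) = 1
g^(5)(0) = -105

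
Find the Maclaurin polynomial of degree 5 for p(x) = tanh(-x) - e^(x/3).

Add the two expansions coefficient-wise.
p(0) = -1
p′(0) = -4/3
p′′(0) = -1/9
p′′′(0) = 53/27
p^(4)(0) = -1/81
p^(5)(0) = -3889/243
Then c_k = p^(k)(0)/k! gives each Taylor coefficient.

-3889*x^5/29160 - x^4/1944 + 53*x^3/162 - x^2/18 - 4*x/3 - 1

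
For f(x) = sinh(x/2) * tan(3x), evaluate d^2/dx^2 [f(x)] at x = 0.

Multiply the two series term by term and collect like powers.
The coefficient of x^2 in the expansion is 3/2, so f′′(0) = 2! * (3/2) = 3.

3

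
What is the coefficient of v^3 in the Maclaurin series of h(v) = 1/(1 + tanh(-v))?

2/3

Plug the Maclaurin series of the inner function into that of the outer and collect terms.
[v^0] = 1;  [v^1] = 1;  [v^2] = 1;  [v^3] = 2/3.
So c_3 = h′′′(0)/3! = 2/3.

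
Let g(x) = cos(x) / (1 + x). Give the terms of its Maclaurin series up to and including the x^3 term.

Take the Cauchy product of the two expansions.
g(0) = 1
g′(0) = -1
g′′(0) = 1
g′′′(0) = -3
The Taylor polynomial is Σ g^(k)(0)/k! · x^k.

-x^3/2 + x^2/2 - x + 1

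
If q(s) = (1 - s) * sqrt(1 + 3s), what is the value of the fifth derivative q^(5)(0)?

Distribute the polynomial across the series and collect like powers.
From the series, [s^5] q = 2511/256; multiply by 5! = 120 to get 37665/32.

37665/32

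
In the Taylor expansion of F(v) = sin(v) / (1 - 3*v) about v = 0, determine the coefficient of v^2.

Expand 1/(denominator) as a geometric series and multiply by the numerator's series.
[v^0] = 0;  [v^1] = 1;  [v^2] = 3.

3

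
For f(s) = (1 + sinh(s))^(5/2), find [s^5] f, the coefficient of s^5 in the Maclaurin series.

145/768

Plug the Maclaurin series of the inner function into that of the outer and collect terms.
[s^0] = 1;  [s^1] = 5/2;  [s^2] = 15/8;  [s^3] = 35/48;  [s^4] = 75/128;  [s^5] = 145/768.
So c_5 = f^(5)(0)/5! = 145/768.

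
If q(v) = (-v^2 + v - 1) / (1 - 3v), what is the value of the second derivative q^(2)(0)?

-14

Shift and add copies of the series according to the polynomial's terms.
The coefficient of v^2 in the expansion is -7, so q′′(0) = 2! * (-7) = -14.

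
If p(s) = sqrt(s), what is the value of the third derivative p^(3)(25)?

The coefficient of (s - 25)^3 in the expansion is 1/50000, so p′′′(25) = 3! * (1/50000) = 3/25000.

3/25000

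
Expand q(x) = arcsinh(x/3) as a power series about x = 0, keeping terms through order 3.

Use the known series and substitute for the argument.
q(0) = 0
q′(0) = 1/3
q′′(0) = 0
q′′′(0) = -1/27

-x^3/162 + x/3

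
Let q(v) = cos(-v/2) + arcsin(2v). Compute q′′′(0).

Add the two expansions coefficient-wise.
From the series, [v^3] q = 4/3; multiply by 3! = 6 to get 8.

8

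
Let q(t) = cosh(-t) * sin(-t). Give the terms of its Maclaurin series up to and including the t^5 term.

t^5/30 - t^3/3 - t

Take the Cauchy product of the two expansions.
q(0) = 0
q′(0) = -1
q′′(0) = 0
q′′′(0) = -2
q^(4)(0) = 0
q^(5)(0) = 4
The Taylor polynomial is Σ q^(k)(0)/k! · t^k.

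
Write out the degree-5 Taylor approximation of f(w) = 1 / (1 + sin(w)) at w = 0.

-61*w^5/120 + 2*w^4/3 - 5*w^3/6 + w^2 - w + 1

Expand as Σ (-1)^k u^k with u equal to the inner function's series.
f(0) = 1
f′(0) = -1
f′′(0) = 2
f′′′(0) = -5
f^(4)(0) = 16
f^(5)(0) = -61
Then c_k = f^(k)(0)/k! gives each Taylor coefficient.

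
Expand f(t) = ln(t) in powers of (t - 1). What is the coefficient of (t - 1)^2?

-1/2

Apply the Taylor formula c_k = f^(k)(a)/k!.
f(1) = 0
f′(1) = 1
f′′(1) = -1
Then c_k = f^(k)(1)/k! gives each Taylor coefficient.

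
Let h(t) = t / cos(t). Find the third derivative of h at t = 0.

3

Divide the numerator series by the denominator series (power-series long division).
The coefficient of t^3 in the expansion is 1/2, so h′′′(0) = 3! * (1/2) = 3.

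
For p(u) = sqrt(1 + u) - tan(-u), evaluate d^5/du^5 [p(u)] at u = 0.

617/32

Combine the two series term by term.
The coefficient of u^5 in the expansion is 617/3840, so p^(5)(0) = 5! * (617/3840) = 617/32.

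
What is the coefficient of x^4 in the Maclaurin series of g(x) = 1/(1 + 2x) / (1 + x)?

31

Expand each factor separately, then convolve coefficients.
g(0) = 1
g′(0) = -3
g′′(0) = 14
g′′′(0) = -90
g^(4)(0) = 744
Dividing each by k! gives the coefficients c_0, ..., c_4.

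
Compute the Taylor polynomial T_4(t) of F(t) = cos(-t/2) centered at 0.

[t^0] = 1;  [t^1] = 0;  [t^2] = -1/8;  [t^3] = 0;  [t^4] = 1/384.

t^4/384 - t^2/8 + 1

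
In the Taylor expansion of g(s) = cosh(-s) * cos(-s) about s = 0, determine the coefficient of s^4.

-1/6

Write out both Maclaurin series and multiply, keeping only the needed powers.
[s^0] = 1;  [s^1] = 0;  [s^2] = 0;  [s^3] = 0;  [s^4] = -1/6.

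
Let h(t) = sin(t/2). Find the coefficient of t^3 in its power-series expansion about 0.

-1/48

[t^0] = 0;  [t^1] = 1/2;  [t^2] = 0;  [t^3] = -1/48.
So c_3 = h′′′(0)/3! = -1/48.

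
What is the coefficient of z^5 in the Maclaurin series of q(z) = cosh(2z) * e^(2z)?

64/15

Take the Cauchy product of the two expansions.
[z^0] = 1;  [z^1] = 2;  [z^2] = 4;  [z^3] = 16/3;  [z^4] = 16/3;  [z^5] = 64/15.
So c_5 = q^(5)(0)/5! = 64/15.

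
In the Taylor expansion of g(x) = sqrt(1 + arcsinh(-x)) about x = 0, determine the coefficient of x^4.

Substitute the inner expansion into the outer series and collect powers.
[x^0] = 1;  [x^1] = -1/2;  [x^2] = -1/8;  [x^3] = 1/48;  [x^4] = 1/384.
So c_4 = g^(4)(0)/4! = 1/384.

1/384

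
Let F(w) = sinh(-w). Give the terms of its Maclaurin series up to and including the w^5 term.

-w^5/120 - w^3/6 - w

F(0) = 0
F′(0) = -1
F′′(0) = 0
F′′′(0) = -1
F^(4)(0) = 0
F^(5)(0) = -1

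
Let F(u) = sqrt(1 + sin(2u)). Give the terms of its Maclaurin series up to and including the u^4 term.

u^4/24 - u^3/6 - u^2/2 + u + 1

Compose series: expand the inner function first, then feed it into the outer expansion.
F(0) = 1
F′(0) = 1
F′′(0) = -1
F′′′(0) = -1
F^(4)(0) = 1
Dividing each by k! gives the coefficients c_0, ..., c_4.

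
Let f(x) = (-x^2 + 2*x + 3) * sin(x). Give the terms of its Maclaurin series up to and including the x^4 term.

-x^4/3 - 3*x^3/2 + 2*x^2 + 3*x

Distribute the polynomial across the series and collect like powers.
f(0) = 0
f′(0) = 3
f′′(0) = 4
f′′′(0) = -9
f^(4)(0) = -8
The Taylor polynomial is Σ f^(k)(0)/k! · x^k.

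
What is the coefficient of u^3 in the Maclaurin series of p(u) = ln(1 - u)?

-1/3

p(0) = 0
p′(0) = -1
p′′(0) = -1
p′′′(0) = -2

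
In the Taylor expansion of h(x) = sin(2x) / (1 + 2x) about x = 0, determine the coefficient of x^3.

20/3

Expand each factor separately, then convolve coefficients.
h(0) = 0
h′(0) = 2
h′′(0) = -8
h′′′(0) = 40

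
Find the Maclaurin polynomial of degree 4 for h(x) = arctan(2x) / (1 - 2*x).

Use 1/(1 - r) = Σ r^k on the denominator, then take the Cauchy product.
h(0) = 0
h′(0) = 2
h′′(0) = 8
h′′′(0) = 32
h^(4)(0) = 256

32*x^4/3 + 16*x^3/3 + 4*x^2 + 2*x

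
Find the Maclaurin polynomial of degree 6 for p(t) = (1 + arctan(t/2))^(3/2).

2569*t^6/983040 + 449*t^5/40960 - 29*t^4/2048 - 9*t^3/128 + 3*t^2/32 + 3*t/4 + 1

Let u equal the inner series; expand the outer function in u and truncate.
p(0) = 1
p′(0) = 3/4
p′′(0) = 3/16
p′′′(0) = -27/64
p^(4)(0) = -87/256
p^(5)(0) = 1347/1024
p^(6)(0) = 7707/4096
Then c_k = p^(k)(0)/k! gives each Taylor coefficient.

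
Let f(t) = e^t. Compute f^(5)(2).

The coefficient of (t - 2)^5 in the expansion is e^(2)/120, so f^(5)(2) = 5! * (e^(2)/120) = e^(2).

e^(2)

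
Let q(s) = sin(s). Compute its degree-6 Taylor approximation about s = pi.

q(pi) = 0
q′(pi) = -1
q′′(pi) = 0
q′′′(pi) = 1
q^(4)(pi) = 0
q^(5)(pi) = -1
q^(6)(pi) = 0
The Taylor polynomial is Σ q^(k)(pi)/k! · (s - pi)^k.

-(s - pi)^5/120 + (s - pi)^3/6 - (s - pi)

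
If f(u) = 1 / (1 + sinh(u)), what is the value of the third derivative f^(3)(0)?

Expand as Σ (-1)^k u^k with u equal to the inner function's series.
The coefficient of u^3 in the expansion is -7/6, so f′′′(0) = 3! * (-7/6) = -7.

-7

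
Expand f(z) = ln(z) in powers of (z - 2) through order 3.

(z - 2)^3/24 - (z - 2)^2/8 + (z - 2)/2 + ln(2)

Use the known series and substitute for the argument.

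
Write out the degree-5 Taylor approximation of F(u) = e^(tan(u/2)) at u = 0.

37*u^5/3840 + 3*u^4/128 + u^3/16 + u^2/8 + u/2 + 1

Let u equal the inner series; expand the outer function in u and truncate.
F(0) = 1
F′(0) = 1/2
F′′(0) = 1/4
F′′′(0) = 3/8
F^(4)(0) = 9/16
F^(5)(0) = 37/32
The Taylor polynomial is Σ F^(k)(0)/k! · u^k.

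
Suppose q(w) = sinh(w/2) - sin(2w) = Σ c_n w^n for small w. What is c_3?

65/48

Expand each term separately and add.
q(0) = 0
q′(0) = -3/2
q′′(0) = 0
q′′′(0) = 65/8
So c_3 = q′′′(0)/3! = 65/48.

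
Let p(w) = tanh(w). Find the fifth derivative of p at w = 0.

16

Differentiate repeatedly and evaluate at the center.
From the series, [w^5] p = 2/15; multiply by 5! = 120 to get 16.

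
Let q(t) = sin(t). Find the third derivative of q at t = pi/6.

-sqrt(3)/2

Apply the Taylor formula c_k = f^(k)(a)/k!.
From the series, [(t - pi/6)^3] q = -sqrt(3)/12; multiply by 3! = 6 to get -sqrt(3)/2.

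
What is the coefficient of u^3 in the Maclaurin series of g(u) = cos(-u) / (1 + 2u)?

-7

Take the Cauchy product of the two expansions.
g(0) = 1
g′(0) = -2
g′′(0) = 7
g′′′(0) = -42
Dividing each by k! gives the coefficients c_0, ..., c_3.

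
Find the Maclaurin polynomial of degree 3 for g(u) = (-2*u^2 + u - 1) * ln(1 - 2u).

Multiply each power in the prefactor through the base expansion.
g(0) = 0
g′(0) = 2
g′′(0) = 0
g′′′(0) = 28
Then c_k = g^(k)(0)/k! gives each Taylor coefficient.

14*u^3/3 + 2*u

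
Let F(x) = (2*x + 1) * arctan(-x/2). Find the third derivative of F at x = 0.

Shift and add copies of the series according to the polynomial's terms.
The coefficient of x^3 in the expansion is 1/24, so F′′′(0) = 3! * (1/24) = 1/4.

1/4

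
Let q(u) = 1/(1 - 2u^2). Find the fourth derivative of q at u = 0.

From the series, [u^4] q = 4; multiply by 4! = 24 to get 96.

96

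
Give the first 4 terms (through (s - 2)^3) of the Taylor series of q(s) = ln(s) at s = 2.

[(s - 2)^0] = ln(2);  [(s - 2)^1] = 1/2;  [(s - 2)^2] = -1/8;  [(s - 2)^3] = 1/24.

(s - 2)^3/24 - (s - 2)^2/8 + (s - 2)/2 + ln(2)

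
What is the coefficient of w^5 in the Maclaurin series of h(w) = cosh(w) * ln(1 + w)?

49/120

Take the Cauchy product of the two expansions.
h(0) = 0
h′(0) = 1
h′′(0) = -1
h′′′(0) = 5
h^(4)(0) = -12
h^(5)(0) = 49
Dividing each by k! gives the coefficients c_0, ..., c_5.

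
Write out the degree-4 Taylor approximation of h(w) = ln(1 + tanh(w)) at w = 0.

Compose series: expand the inner function first, then feed it into the outer expansion.
h(0) = 0
h′(0) = 1
h′′(0) = -1
h′′′(0) = 0
h^(4)(0) = 2

w^4/12 - w^2/2 + w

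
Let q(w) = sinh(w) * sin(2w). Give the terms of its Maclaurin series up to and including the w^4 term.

Take the Cauchy product of the two expansions.

-w^4 + 2*w^2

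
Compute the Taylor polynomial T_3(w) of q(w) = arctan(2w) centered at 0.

-8*w^3/3 + 2*w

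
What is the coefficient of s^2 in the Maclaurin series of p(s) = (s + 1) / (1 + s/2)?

Shift and add copies of the series according to the polynomial's terms.
p(0) = 1
p′(0) = 1/2
p′′(0) = -1/2
Dividing each by k! gives the coefficients c_0, ..., c_2.

-1/4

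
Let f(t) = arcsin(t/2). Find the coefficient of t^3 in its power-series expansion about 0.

f(0) = 0
f′(0) = 1/2
f′′(0) = 0
f′′′(0) = 1/8
Then c_k = f^(k)(0)/k! gives each Taylor coefficient.

1/48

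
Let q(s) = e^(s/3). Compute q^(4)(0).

Differentiate repeatedly and evaluate at the center.
The coefficient of s^4 in the expansion is 1/1944, so q^(4)(0) = 4! * (1/1944) = 1/81.

1/81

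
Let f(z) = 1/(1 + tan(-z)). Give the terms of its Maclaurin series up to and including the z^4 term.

Substitute the inner expansion into the outer series and collect powers.
f(0) = 1
f′(0) = 1
f′′(0) = 2
f′′′(0) = 8
f^(4)(0) = 40
Then c_k = f^(k)(0)/k! gives each Taylor coefficient.

5*z^4/3 + 4*z^3/3 + z^2 + z + 1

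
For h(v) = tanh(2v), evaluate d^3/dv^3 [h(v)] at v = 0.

The coefficient of v^3 in the expansion is -8/3, so h′′′(0) = 3! * (-8/3) = -16.

-16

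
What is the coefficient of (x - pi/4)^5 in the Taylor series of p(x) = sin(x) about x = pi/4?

sqrt(2)/240

[(x - pi/4)^0] = sqrt(2)/2;  [(x - pi/4)^1] = sqrt(2)/2;  [(x - pi/4)^2] = -sqrt(2)/4;  [(x - pi/4)^3] = -sqrt(2)/12;  [(x - pi/4)^4] = sqrt(2)/48;  [(x - pi/4)^5] = sqrt(2)/240.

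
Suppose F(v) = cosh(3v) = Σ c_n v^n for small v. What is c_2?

9/2

[v^0] = 1;  [v^1] = 0;  [v^2] = 9/2.
So c_2 = F′′(0)/2! = 9/2.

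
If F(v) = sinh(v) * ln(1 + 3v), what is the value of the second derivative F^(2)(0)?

6

Multiply the two series term by term and collect like powers.
From the series, [v^2] F = 3; multiply by 2! = 2 to get 6.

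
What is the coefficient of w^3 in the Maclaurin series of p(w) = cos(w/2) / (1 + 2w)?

Expand each factor separately, then convolve coefficients.
p(0) = 1
p′(0) = -2
p′′(0) = 31/4
p′′′(0) = -93/2
So c_3 = p′′′(0)/3! = -31/4.

-31/4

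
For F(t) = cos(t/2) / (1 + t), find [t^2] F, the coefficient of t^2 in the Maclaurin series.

Expand each factor separately, then convolve coefficients.
F(0) = 1
F′(0) = -1
F′′(0) = 7/4
The Taylor polynomial is Σ F^(k)(0)/k! · t^k.

7/8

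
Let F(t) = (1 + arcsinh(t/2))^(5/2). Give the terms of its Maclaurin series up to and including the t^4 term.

-85*t^4/2048 - 5*t^3/384 + 15*t^2/32 + 5*t/4 + 1

Compose series: expand the inner function first, then feed it into the outer expansion.
F(0) = 1
F′(0) = 5/4
F′′(0) = 15/16
F′′′(0) = -5/64
F^(4)(0) = -255/256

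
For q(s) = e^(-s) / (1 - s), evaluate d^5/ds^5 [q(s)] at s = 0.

44

Multiply the numerator's expansion by the denominator's geometric series.
From the series, [s^5] q = 11/30; multiply by 5! = 120 to get 44.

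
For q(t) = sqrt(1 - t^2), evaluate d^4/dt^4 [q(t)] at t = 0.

-3

Differentiate repeatedly and evaluate at the center.
From the series, [t^4] q = -1/8; multiply by 4! = 24 to get -3.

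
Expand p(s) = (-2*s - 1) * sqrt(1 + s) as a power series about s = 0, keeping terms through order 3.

3*s^3/16 - 7*s^2/8 - 5*s/2 - 1

Multiply each power in the prefactor through the base expansion.
p(0) = -1
p′(0) = -5/2
p′′(0) = -7/4
p′′′(0) = 9/8
Dividing each by k! gives the coefficients c_0, ..., c_3.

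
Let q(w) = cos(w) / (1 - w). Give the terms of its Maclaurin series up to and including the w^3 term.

Use 1/(1 - r) = Σ r^k on the denominator, then take the Cauchy product.

w^3/2 + w^2/2 + w + 1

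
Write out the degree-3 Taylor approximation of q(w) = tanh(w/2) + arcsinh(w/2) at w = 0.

-w^3/16 + w

Expand each term separately and add.
[w^0] = 0;  [w^1] = 1;  [w^2] = 0;  [w^3] = -1/16.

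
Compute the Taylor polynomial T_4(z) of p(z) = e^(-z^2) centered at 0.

p(0) = 1
p′(0) = 0
p′′(0) = -2
p′′′(0) = 0
p^(4)(0) = 12
Then c_k = p^(k)(0)/k! gives each Taylor coefficient.

z^4/2 - z^2 + 1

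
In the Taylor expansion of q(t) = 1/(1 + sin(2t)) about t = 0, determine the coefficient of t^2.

Let u equal the inner series; expand the outer function in u and truncate.
q(0) = 1
q′(0) = -2
q′′(0) = 8
So c_2 = q′′(0)/2! = 4.

4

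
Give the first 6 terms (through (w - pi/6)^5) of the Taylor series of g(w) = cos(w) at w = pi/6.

g(pi/6) = sqrt(3)/2
g′(pi/6) = -1/2
g′′(pi/6) = -sqrt(3)/2
g′′′(pi/6) = 1/2
g^(4)(pi/6) = sqrt(3)/2
g^(5)(pi/6) = -1/2
The Taylor polynomial is Σ g^(k)(pi/6)/k! · (w - pi/6)^k.

-(w - pi/6)^5/240 + sqrt(3)*(w - pi/6)^4/48 + (w - pi/6)^3/12 - sqrt(3)*(w - pi/6)^2/4 - (w - pi/6)/2 + sqrt(3)/2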